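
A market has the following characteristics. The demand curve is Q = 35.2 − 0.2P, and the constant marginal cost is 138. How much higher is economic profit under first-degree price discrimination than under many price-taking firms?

Inverting demand: P = 176 − 5Q.
Competitive firms price at marginal cost: P = 138, giving Q = 7.6.
Profit = (138 − 138)·7.6 = 0.
With perfect price discrimination, output is the efficient level Q = 7.6 (where demand meets MC), but every buyer pays their willingness to pay: CS = 0 and PS = total surplus.
PS equals the full surplus area, 144.4. Profit = 144.4 = 144.4.
Change in economic profit: 144.4 − 0 = 144.4.

π rises by 144.4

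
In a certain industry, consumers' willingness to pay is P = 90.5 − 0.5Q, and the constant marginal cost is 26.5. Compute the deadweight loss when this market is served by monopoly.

DWL = 1024

Perfect competition: P = MC = 26.5, so 90.5 − 0.5Q = 26.5 and Q = 128.
A monopolist chooses Q where MR = MC. MR = 90.5 − Q; setting this equal to 26.5 gives Q = 64 and P = 58.5.
DWL is the triangle between Q = 64 and Q = 128: ½·(128 − 64)·(58.5 − 26.5) = 1024.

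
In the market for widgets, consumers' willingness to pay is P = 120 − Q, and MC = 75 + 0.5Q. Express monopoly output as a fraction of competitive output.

The monopolist equates marginal revenue to marginal cost: 120 − 2Q = 75 + 0.5Q, so Q = 18. From demand, P = 102.
Under competition P = MC: 120 − Q = 75 + 0.5Q ⇒ Q = 30, P = 90.
Ratio Q_m/Q_c = 18/30 = 0.6.

Q_m/Q_c = 0.6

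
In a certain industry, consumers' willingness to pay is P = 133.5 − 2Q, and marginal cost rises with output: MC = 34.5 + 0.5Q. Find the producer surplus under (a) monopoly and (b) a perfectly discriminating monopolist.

Monopoly sets MR = MC: 133.5 − 4Q = 34.5 + 0.5Q ⇒ Q = 22, P = 133.5 − 2·22 = 89.5.
PS = P·Q − VC(Q) = 89.5·22 − (34.5·22 + ½·0.5·22²) = 1089.
With perfect price discrimination, output is the efficient level Q = 39.6 (where demand meets MC), but every buyer pays their willingness to pay: CS = 0 and PS = total surplus.
PS = ½·(133.5 − 34.5)·39.6 = 1960.2.

Monopoly: PS = 1089; Perfect PD: PS = 1960.2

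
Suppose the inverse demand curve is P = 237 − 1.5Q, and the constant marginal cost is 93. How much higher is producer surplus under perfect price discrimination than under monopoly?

Producer surplus rises by 3456

The monopolist equates marginal revenue to marginal cost: 237 − 3Q = 93, so Q = 48. From demand, P = 165.
PS = (165 − 93)·48 = 3456.
A perfectly discriminating monopolist sells every unit with P(Q) ≥ MC(Q), so output equals the competitive quantity Q = 96. Each buyer pays their reservation price, so CS = 0 and the firm captures all surplus.
PS = ½·(237 − 93)·96 = 6912.
Change in producer surplus: 6912 − 3456 = 3456.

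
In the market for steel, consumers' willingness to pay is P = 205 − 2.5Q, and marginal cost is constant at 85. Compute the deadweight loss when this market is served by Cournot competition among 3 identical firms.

DWL = 180

Perfect competition: P = MC = 85, so 205 − 2.5Q = 85 and Q = 48.
In a 3-firm Cournot equilibrium, symmetry and the first-order condition give q = (205 − 85)/(10) = 12. So Q = 36 and P = 115.
DWL is the triangle between Q = 36 and Q = 48: ½·(48 − 36)·(115 − 85) = 180.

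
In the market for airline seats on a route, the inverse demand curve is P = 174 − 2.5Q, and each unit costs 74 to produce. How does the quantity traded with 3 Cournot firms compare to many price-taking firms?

Cournot: Q = 30; Competition: Q = 40

Cournot with 3 identical firms: the symmetric best-response condition is 174 − 10q = 74. Each firm produces q = 10, total output Q = 30, price P = 99.
Perfect competition: P = MC = 74, so 174 − 2.5Q = 74 and Q = 40.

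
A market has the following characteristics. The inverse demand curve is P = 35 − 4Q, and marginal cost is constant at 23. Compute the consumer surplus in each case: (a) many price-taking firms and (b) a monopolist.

Competitive firms price at marginal cost: P = 23, giving Q = 3.
CS = ½·(35 − 23)·3 = 18.
A monopolist chooses Q where MR = MC. MR = 35 − 8Q; setting this equal to 23 gives Q = 1.5 and P = 29.
CS = ½·(35 − 29)·1.5 = 4.5.

Competition: CS = 18; Monopoly: CS = 4.5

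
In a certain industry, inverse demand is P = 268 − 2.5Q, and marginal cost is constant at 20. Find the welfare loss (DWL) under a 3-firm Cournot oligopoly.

Perfect competition: P = MC = 20, so 268 − 2.5Q = 20 and Q = 99.2.
In a 3-firm Cournot equilibrium, symmetry and the first-order condition give q = (268 − 20)/(10) = 24.8. So Q = 74.4 and P = 82.
DWL is the triangle between Q = 74.4 and Q = 99.2: ½·(99.2 − 74.4)·(82 − 20) = 768.8.

DWL = 768.8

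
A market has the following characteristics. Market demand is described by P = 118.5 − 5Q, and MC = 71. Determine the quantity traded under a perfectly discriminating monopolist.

Q = 9.5

With perfect price discrimination, output is the efficient level Q = 9.5 (where demand meets MC), but every buyer pays their willingness to pay: CS = 0 and PS = total surplus.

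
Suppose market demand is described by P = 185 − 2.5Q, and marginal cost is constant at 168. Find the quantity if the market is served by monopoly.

Q = 3.4

A monopolist chooses Q where MR = MC. MR = 185 − 5Q; setting this equal to 168 gives Q = 3.4 and P = 176.5.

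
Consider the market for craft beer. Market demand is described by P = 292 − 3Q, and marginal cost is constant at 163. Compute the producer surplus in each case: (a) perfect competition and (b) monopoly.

Competitive firms price at marginal cost: P = 163, giving Q = 43.
PS = (163 − 163)·43 = 0.
A monopolist chooses Q where MR = MC. MR = 292 − 6Q; setting this equal to 163 gives Q = 21.5 and P = 227.5.
PS = (227.5 − 163)·21.5 = 1386.75.

Competition: PS = 0; Monopoly: PS = 1386.75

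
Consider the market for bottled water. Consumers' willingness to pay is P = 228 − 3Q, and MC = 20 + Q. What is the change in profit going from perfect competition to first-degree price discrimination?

Under competition P = MC: 228 − 3Q = 20 + Q ⇒ Q = 52, P = 72.
Profit = 72·52 − (20·52 + ½·1·52²) = 1352.
Under first-degree price discrimination the firm charges each unit its demand price and produces up to where P = MC, i.e. Q = 52. Consumer surplus is zero; producer surplus equals total surplus.
PS equals the full surplus area, 5408. Profit = 5408 = 5408.
Change in profit: 5408 − 1352 = 4056.

π rises by 4056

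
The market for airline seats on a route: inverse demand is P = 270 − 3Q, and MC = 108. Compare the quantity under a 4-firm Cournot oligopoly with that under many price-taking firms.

Cournot with 4 identical firms: the symmetric best-response condition is 270 − 15q = 108. Each firm produces q = 10.8, total output Q = 43.2, price P = 140.4.
Perfect competition: P = MC = 108, so 270 − 3Q = 108 and Q = 54.

Cournot: Q = 43.2; Competition: Q = 54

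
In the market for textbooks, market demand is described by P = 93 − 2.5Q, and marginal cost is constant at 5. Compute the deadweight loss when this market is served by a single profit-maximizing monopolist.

Competitive firms price at marginal cost: P = 5, giving Q = 35.2.
A monopolist chooses Q where MR = MC. MR = 93 − 5Q; setting this equal to 5 gives Q = 17.6 and P = 49.
DWL is the triangle between Q = 17.6 and Q = 35.2: ½·(35.2 − 17.6)·(49 − 5) = 387.2.

DWL = 387.2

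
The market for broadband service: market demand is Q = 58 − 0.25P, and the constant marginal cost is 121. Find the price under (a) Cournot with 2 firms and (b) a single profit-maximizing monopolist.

Inverting demand: P = 232 − 4Q.
In a 2-firm Cournot equilibrium, symmetry and the first-order condition give q = (232 − 121)/(12) = 9.25. So Q = 18.5 and P = 158.
A monopolist chooses Q where MR = MC. MR = 232 − 8Q; setting this equal to 121 gives Q = 13.875 and P = 176.5.

Cournot: P = 158; Monopoly: P = 176.5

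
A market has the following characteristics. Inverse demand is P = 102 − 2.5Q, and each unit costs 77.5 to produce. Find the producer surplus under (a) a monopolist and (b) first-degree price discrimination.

The monopolist equates marginal revenue to marginal cost: 102 − 5Q = 77.5, so Q = 4.9. From demand, P = 89.75.
PS = (89.75 − 77.5)·4.9 = 60.025.
With perfect price discrimination, output is the efficient level Q = 9.8 (where demand meets MC), but every buyer pays their willingness to pay: CS = 0 and PS = total surplus.
PS = ½·(102 − 77.5)·9.8 = 120.05.

Monopoly: PS = 60.025; Perfect PD: PS = 120.05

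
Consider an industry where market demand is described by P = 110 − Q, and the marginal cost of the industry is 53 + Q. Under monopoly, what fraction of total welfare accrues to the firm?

The monopolist equates marginal revenue to marginal cost: 110 − 2Q = 53 + Q, so Q = 19. From demand, P = 91.
CS = ½·(110 − 91)·19 = 180.5.
PS = P·Q − VC(Q) = 91·19 − (53·19 + ½·1·19²) = 541.5.
Share captured = PS/TS = 541.5/722 = 0.75.

PS/TS = 0.75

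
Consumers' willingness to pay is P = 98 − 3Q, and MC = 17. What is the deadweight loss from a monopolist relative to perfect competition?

DWL = 273.375

Perfect competition: P = MC = 17, so 98 − 3Q = 17 and Q = 27.
The monopolist equates marginal revenue to marginal cost: 98 − 6Q = 17, so Q = 13.5. From demand, P = 57.5.
DWL is the triangle between Q = 13.5 and Q = 27: ½·(27 − 13.5)·(57.5 − 17) = 273.375.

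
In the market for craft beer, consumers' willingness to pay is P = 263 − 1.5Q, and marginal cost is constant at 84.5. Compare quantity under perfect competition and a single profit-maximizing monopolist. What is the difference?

Q falls by 59.5

Perfect competition: P = MC = 84.5, so 263 − 1.5Q = 84.5 and Q = 119.
The monopolist equates marginal revenue to marginal cost: 263 − 3Q = 84.5, so Q = 59.5. From demand, P = 173.75.
Change in quantity: 59.5 − 119 = −59.5.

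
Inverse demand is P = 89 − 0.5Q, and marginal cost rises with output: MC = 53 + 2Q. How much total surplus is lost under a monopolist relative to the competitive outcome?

DWL = 7.2

Under competition P = MC: 89 − 0.5Q = 53 + 2Q ⇒ Q = 14.4, P = 81.8.
Monopoly sets MR = MC: 89 − Q = 53 + 2Q ⇒ Q = 12, P = 89 − 0.5·12 = 83.
CS = ½·(89 − 81.8)·14.4 = 51.84; PS = (81.8·14.4 − 53·14.4 − ½·2·14.4²) = 207.36; TS = 259.2.
CS = ½·(89 − 83)·12 = 36; PS = (83·12 − 53·12 − ½·2·12²) = 216; TS = 252.
DWL = 259.2 − 252 = 7.2.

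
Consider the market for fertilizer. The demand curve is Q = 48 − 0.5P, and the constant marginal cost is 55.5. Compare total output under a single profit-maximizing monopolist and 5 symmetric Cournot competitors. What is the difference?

Inverting demand: P = 96 − 2Q.
Monopoly sets MR = MC: 96 − 4Q = 55.5 ⇒ Q = 10.125, P = 96 − 2·10.125 = 75.75.
Cournot with 5 identical firms: the symmetric best-response condition is 96 − 12q = 55.5. Each firm produces q = 3.375, total output Q = 16.875, price P = 62.25.
Change in total output: 16.875 − 10.125 = 6.75.

Total output rises by 6.75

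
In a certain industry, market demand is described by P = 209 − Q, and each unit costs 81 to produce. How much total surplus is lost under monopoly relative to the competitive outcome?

DWL = 2048

Competitive firms price at marginal cost: P = 81, giving Q = 128.
Monopoly sets MR = MC: 209 − 2Q = 81 ⇒ Q = 64, P = 209 − 64 = 145.
DWL is the triangle between Q = 64 and Q = 128: ½·(128 − 64)·(145 − 81) = 2048.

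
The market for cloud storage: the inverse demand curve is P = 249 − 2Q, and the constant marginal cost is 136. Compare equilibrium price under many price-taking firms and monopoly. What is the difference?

Competitive firms price at marginal cost: P = 136, giving Q = 56.5.
Monopoly sets MR = MC: 249 − 4Q = 136 ⇒ Q = 28.25, P = 249 − 2·28.25 = 192.5.
Change in equilibrium price: 192.5 − 136 = 56.5.

P rises by 56.5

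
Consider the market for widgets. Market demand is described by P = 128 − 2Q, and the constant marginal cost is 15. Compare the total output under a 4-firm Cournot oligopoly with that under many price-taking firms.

Cournot: Q = 45.2; Competition: Q = 56.5

In a 4-firm Cournot equilibrium, symmetry and the first-order condition give q = (128 − 15)/(10) = 11.3. So Q = 45.2 and P = 37.6.
Under competition P = MC = 15, so Q = (128 − 15)/2 = 56.5.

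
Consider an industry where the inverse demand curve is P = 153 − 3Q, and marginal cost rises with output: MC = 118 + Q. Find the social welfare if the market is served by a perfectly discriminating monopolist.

TS = 153.125

A perfectly discriminating monopolist sells every unit with P(Q) ≥ MC(Q), so output equals the competitive quantity Q = 8.75. Each buyer pays their reservation price, so CS = 0 and the firm captures all surplus.
TS = 153.125 (equal to competitive TS).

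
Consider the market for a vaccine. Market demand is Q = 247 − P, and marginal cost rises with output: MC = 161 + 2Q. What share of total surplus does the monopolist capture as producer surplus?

Inverting demand: P = 247 − Q.
Monopoly sets MR = MC: 247 − 2Q = 161 + 2Q ⇒ Q = 21.5, P = 247 − 21.5 = 225.5.
CS = ½·(247 − 225.5)·21.5 = 231.125.
PS = P·Q − VC(Q) = 225.5·21.5 − (161·21.5 + ½·2·21.5²) = 924.5.
Share captured = PS/TS = 924.5/1155.625 = 0.8.

PS/TS = 0.8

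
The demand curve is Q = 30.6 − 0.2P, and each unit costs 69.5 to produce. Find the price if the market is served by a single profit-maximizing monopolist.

P = 111.25

Inverting demand: P = 153 − 5Q.
A monopolist chooses Q where MR = MC. MR = 153 − 10Q; setting this equal to 69.5 gives Q = 8.35 and P = 111.25.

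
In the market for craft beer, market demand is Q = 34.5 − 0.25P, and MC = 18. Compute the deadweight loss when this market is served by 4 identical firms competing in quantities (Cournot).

DWL = 72

Inverting demand: P = 138 − 4Q.
Perfect competition: P = MC = 18, so 138 − 4Q = 18 and Q = 30.
Cournot with 4 identical firms: the symmetric best-response condition is 138 − 20q = 18. Each firm produces q = 6, total output Q = 24, price P = 42.
DWL is the triangle between Q = 24 and Q = 30: ½·(30 − 24)·(42 − 18) = 72.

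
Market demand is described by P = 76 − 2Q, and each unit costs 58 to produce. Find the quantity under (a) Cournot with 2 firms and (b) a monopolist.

Cournot: Q = 6; Monopoly: Q = 4.5

With 2 symmetric Cournot firms, each firm's FOC gives 76 − 6q = 58, so q = 3, Q = 2·3 = 6, and P = 64.
The monopolist equates marginal revenue to marginal cost: 76 − 4Q = 58, so Q = 4.5. From demand, P = 67.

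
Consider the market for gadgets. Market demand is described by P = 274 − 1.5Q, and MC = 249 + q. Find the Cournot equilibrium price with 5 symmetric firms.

P = 255.25

Cournot with 5 identical firms: the symmetric best-response condition is 274 − 9q = 249 + q. Each firm produces q = 2.5, total output Q = 12.5, price P = 255.25.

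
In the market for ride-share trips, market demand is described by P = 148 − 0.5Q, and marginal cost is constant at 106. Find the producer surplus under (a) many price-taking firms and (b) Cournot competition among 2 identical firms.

Perfect competition: P = MC = 106, so 148 − 0.5Q = 106 and Q = 84.
PS = (106 − 106)·84 = 0.
Cournot with 2 identical firms: the symmetric best-response condition is 148 − 1.5q = 106. Each firm produces q = 28, total output Q = 56, price P = 120.
PS = (120 − 106)·56 = 784.

Competition: PS = 0; Cournot: PS = 784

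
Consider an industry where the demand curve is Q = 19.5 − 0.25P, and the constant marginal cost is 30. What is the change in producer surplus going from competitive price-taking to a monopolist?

Producer surplus rises by 144

Inverting demand: P = 78 − 4Q.
Perfect competition: P = MC = 30, so 78 − 4Q = 30 and Q = 12.
PS = (30 − 30)·12 = 0.
A monopolist chooses Q where MR = MC. MR = 78 − 8Q; setting this equal to 30 gives Q = 6 and P = 54.
PS = (54 − 30)·6 = 144.
Change in producer surplus: 144 − 0 = 144.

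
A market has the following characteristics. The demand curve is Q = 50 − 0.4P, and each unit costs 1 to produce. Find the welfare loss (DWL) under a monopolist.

DWL = 768.8

Inverting demand: P = 125 − 2.5Q.
Perfect competition: P = MC = 1, so 125 − 2.5Q = 1 and Q = 49.6.
Monopoly sets MR = MC: 125 − 5Q = 1 ⇒ Q = 24.8, P = 125 − 2.5·24.8 = 63.
DWL is the triangle between Q = 24.8 and Q = 49.6: ½·(49.6 − 24.8)·(63 − 1) = 768.8.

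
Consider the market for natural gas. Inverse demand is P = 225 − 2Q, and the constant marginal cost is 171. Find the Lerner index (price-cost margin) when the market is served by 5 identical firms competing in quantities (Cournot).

Lerner index = 0.05

Cournot with 5 identical firms: the symmetric best-response condition is 225 − 12q = 171. Each firm produces q = 4.5, total output Q = 22.5, price P = 180.
Lerner index = (P − MC)/P = (180 − 171)/180 = 0.05.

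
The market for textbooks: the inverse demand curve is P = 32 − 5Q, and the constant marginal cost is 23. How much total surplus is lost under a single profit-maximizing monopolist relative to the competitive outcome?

Perfect competition: P = MC = 23, so 32 − 5Q = 23 and Q = 1.8.
The monopolist equates marginal revenue to marginal cost: 32 − 10Q = 23, so Q = 0.9. From demand, P = 27.5.
DWL is the triangle between Q = 0.9 and Q = 1.8: ½·(1.8 − 0.9)·(27.5 − 23) = 2.025.

DWL = 2.025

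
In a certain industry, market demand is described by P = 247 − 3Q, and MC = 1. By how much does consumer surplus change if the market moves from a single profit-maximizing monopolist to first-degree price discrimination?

Consumer surplus falls by 2521.5

The monopolist equates marginal revenue to marginal cost: 247 − 6Q = 1, so Q = 41. From demand, P = 124.
CS = ½·(247 − 124)·41 = 2521.5.
With perfect price discrimination, output is the efficient level Q = 82 (where demand meets MC), but every buyer pays their willingness to pay: CS = 0 and PS = total surplus.
CS = 0.
Change in consumer surplus: 0 − 2521.5 = −2521.5.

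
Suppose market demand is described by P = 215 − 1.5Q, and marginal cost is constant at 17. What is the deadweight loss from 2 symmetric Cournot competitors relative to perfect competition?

DWL = 1452

Competitive firms price at marginal cost: P = 17, giving Q = 132.
With 2 symmetric Cournot firms, each firm's FOC gives 215 − 4.5q = 17, so q = 44, Q = 2·44 = 88, and P = 83.
DWL is the triangle between Q = 88 and Q = 132: ½·(132 − 88)·(83 − 17) = 1452.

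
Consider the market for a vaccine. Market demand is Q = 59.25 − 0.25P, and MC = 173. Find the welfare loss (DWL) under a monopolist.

DWL = 128

Inverting demand: P = 237 − 4Q.
Under competition P = MC = 173, so Q = (237 − 173)/4 = 16.
The monopolist equates marginal revenue to marginal cost: 237 − 8Q = 173, so Q = 8. From demand, P = 205.
DWL is the triangle between Q = 8 and Q = 16: ½·(16 − 8)·(205 − 173) = 128.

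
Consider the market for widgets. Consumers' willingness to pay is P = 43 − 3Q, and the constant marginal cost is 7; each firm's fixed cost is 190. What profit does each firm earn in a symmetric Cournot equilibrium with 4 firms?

In a 4-firm Cournot equilibrium, symmetry and the first-order condition give q = (43 − 7)/(15) = 2.4. So Q = 9.6 and P = 14.2.
Each firm's profit = (14.2 − 7)·2.4 − 190 = −172.72.

π_i = −172.72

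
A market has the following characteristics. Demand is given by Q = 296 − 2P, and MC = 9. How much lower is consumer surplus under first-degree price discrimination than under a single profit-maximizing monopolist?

Inverting demand: P = 148 − 0.5Q.
The monopolist equates marginal revenue to marginal cost: 148 − Q = 9, so Q = 139. From demand, P = 78.5.
CS = ½·(148 − 78.5)·139 = 4830.25.
With perfect price discrimination, output is the efficient level Q = 278 (where demand meets MC), but every buyer pays their willingness to pay: CS = 0 and PS = total surplus.
CS = 0.
Change in consumer surplus: 0 − 4830.25 = −4830.25.

Consumer surplus falls by 4830.25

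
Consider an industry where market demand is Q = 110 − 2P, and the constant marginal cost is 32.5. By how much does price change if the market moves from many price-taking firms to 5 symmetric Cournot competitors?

Inverting demand: P = 55 − 0.5Q.
Perfect competition: P = MC = 32.5, so 55 − 0.5Q = 32.5 and Q = 45.
With 5 symmetric Cournot firms, each firm's FOC gives 55 − 3q = 32.5, so q = 7.5, Q = 5·7.5 = 37.5, and P = 36.25.
Change in price: 36.25 − 32.5 = 3.75.

P rises by 3.75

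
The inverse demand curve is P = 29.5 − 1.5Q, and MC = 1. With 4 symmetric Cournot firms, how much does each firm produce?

With 4 symmetric Cournot firms, each firm's FOC gives 29.5 − 7.5q = 1, so q = 3.8, Q = 4·3.8 = 15.2, and P = 6.7.

q_i = 3.8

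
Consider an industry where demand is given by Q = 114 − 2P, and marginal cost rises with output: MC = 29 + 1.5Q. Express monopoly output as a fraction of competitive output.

Q_m/Q_c = 0.8

Inverting demand: P = 57 − 0.5Q.
Monopoly sets MR = MC: 57 − Q = 29 + 1.5Q ⇒ Q = 11.2, P = 57 − 0.5·11.2 = 51.4.
Under competition P = MC: 57 − 0.5Q = 29 + 1.5Q ⇒ Q = 14, P = 50.
Ratio Q_m/Q_c = 11.2/14 = 0.8.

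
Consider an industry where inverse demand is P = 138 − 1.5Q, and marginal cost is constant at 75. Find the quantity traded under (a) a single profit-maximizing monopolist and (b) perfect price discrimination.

The monopolist equates marginal revenue to marginal cost: 138 − 3Q = 75, so Q = 21. From demand, P = 106.5.
With perfect price discrimination, output is the efficient level Q = 42 (where demand meets MC), but every buyer pays their willingness to pay: CS = 0 and PS = total surplus.

Monopoly: Q = 21; Perfect PD: Q = 42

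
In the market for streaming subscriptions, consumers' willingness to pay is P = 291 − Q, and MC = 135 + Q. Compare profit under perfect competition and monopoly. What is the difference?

Competitive equilibrium sets price equal to marginal cost: 291 − Q = 135 + Q, so Q = 78 and P = 213.
Profit = 213·78 − (135·78 + ½·1·78²) = 3042.
Monopoly sets MR = MC: 291 − 2Q = 135 + Q ⇒ Q = 52, P = 291 − 52 = 239.
Profit = 239·52 − (135·52 + ½·1·52²) = 4056.
Change in profit: 4056 − 3042 = 1014.

Profit rises by 1014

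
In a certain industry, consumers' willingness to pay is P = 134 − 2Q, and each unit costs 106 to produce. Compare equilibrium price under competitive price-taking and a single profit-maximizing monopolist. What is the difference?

P rises by 14

Perfect competition: P = MC = 106, so 134 − 2Q = 106 and Q = 14.
A monopolist chooses Q where MR = MC. MR = 134 − 4Q; setting this equal to 106 gives Q = 7 and P = 120.
Change in equilibrium price: 120 − 106 = 14.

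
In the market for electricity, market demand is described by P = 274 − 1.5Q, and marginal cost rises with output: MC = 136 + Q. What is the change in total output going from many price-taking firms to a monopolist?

Q falls by 20.7

Under competition P = MC: 274 − 1.5Q = 136 + Q ⇒ Q = 55.2, P = 191.2.
The monopolist equates marginal revenue to marginal cost: 274 − 3Q = 136 + Q, so Q = 34.5. From demand, P = 222.25.
Change in total output: 34.5 − 55.2 = −20.7.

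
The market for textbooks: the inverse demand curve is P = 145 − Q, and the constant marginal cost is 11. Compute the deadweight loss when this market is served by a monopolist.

Under competition P = MC = 11, so Q = (145 − 11)/1 = 134.
A monopolist chooses Q where MR = MC. MR = 145 − 2Q; setting this equal to 11 gives Q = 67 and P = 78.
DWL is the triangle between Q = 67 and Q = 134: ½·(134 − 67)·(78 − 11) = 2244.5.

DWL = 2244.5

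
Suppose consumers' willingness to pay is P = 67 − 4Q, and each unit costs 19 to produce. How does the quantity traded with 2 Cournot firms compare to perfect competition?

In a 2-firm Cournot equilibrium, symmetry and the first-order condition give q = (67 − 19)/(12) = 4. So Q = 8 and P = 35.
Perfect competition: P = MC = 19, so 67 − 4Q = 19 and Q = 12.

Cournot: Q = 8; Competition: Q = 12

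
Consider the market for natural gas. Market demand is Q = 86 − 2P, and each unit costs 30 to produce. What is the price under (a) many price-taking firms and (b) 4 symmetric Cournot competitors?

Inverting demand: P = 43 − 0.5Q.
Perfect competition: P = MC = 30, so 43 − 0.5Q = 30 and Q = 26.
Cournot with 4 identical firms: the symmetric best-response condition is 43 − 2.5q = 30. Each firm produces q = 5.2, total output Q = 20.8, price P = 32.6.

Competition: P = 30; Cournot: P = 32.6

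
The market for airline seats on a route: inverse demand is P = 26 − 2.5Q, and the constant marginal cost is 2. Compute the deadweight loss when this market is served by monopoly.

Perfect competition: P = MC = 2, so 26 − 2.5Q = 2 and Q = 9.6.
Monopoly sets MR = MC: 26 − 5Q = 2 ⇒ Q = 4.8, P = 26 − 2.5·4.8 = 14.
DWL is the triangle between Q = 4.8 and Q = 9.6: ½·(9.6 − 4.8)·(14 − 2) = 28.8.

DWL = 28.8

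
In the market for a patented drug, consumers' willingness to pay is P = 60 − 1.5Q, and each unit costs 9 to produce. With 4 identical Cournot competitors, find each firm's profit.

In a 4-firm Cournot equilibrium, symmetry and the first-order condition give q = (60 − 9)/(7.5) = 6.8. So Q = 27.2 and P = 19.2.
Each firm's profit = (19.2 − 9)·6.8 = 69.36.

π_i = 69.36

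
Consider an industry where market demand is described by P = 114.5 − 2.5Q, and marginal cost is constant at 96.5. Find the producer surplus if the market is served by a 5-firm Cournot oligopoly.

With 5 symmetric Cournot firms, each firm's FOC gives 114.5 − 15q = 96.5, so q = 1.2, Q = 5·1.2 = 6, and P = 99.5.
PS = (99.5 − 96.5)·6 = 18.

PS = 18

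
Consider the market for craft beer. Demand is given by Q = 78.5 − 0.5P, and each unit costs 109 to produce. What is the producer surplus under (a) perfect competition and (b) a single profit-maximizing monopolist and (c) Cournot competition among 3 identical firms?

Competition: PS = 0; Monopoly: PS = 288; Cournot: PS = 216

Inverting demand: P = 157 − 2Q.
Competitive firms price at marginal cost: P = 109, giving Q = 24.
PS = (109 − 109)·24 = 0.
The monopolist equates marginal revenue to marginal cost: 157 − 4Q = 109, so Q = 12. From demand, P = 133.
PS = (133 − 109)·12 = 288.
In a 3-firm Cournot equilibrium, symmetry and the first-order condition give q = (157 − 109)/(8) = 6. So Q = 18 and P = 121.
PS = (121 − 109)·18 = 216.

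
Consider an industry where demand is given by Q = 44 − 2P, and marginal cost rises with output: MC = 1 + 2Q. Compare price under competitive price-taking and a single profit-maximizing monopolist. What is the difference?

Inverting demand: P = 22 − 0.5Q.
Competitive equilibrium sets price equal to marginal cost: 22 − 0.5Q = 1 + 2Q, so Q = 8.4 and P = 17.8.
Monopoly sets MR = MC: 22 − Q = 1 + 2Q ⇒ Q = 7, P = 22 − 0.5·7 = 18.5.
Change in price: 18.5 − 17.8 = 0.7.

Price rises by 0.7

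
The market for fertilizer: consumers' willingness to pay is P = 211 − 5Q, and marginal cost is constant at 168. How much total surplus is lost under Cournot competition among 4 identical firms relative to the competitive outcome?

DWL = 7.396

Under competition P = MC = 168, so Q = (211 − 168)/5 = 8.6.
With 4 symmetric Cournot firms, each firm's FOC gives 211 − 25q = 168, so q = 1.72, Q = 4·1.72 = 6.88, and P = 176.6.
DWL is the triangle between Q = 6.88 and Q = 8.6: ½·(8.6 − 6.88)·(176.6 − 168) = 7.396.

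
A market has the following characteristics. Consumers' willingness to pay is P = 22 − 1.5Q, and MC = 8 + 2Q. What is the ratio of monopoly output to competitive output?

Q_m/Q_c = 0.7

Monopoly sets MR = MC: 22 − 3Q = 8 + 2Q ⇒ Q = 2.8, P = 22 − 1.5·2.8 = 17.8.
Under competition P = MC: 22 − 1.5Q = 8 + 2Q ⇒ Q = 4, P = 16.
Ratio Q_m/Q_c = 2.8/4 = 0.7.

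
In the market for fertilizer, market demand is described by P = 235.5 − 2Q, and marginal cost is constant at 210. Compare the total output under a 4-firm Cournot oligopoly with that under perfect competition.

Cournot: Q = 10.2; Competition: Q = 12.75

Cournot with 4 identical firms: the symmetric best-response condition is 235.5 − 10q = 210. Each firm produces q = 2.55, total output Q = 10.2, price P = 215.1.
Under competition P = MC = 210, so Q = (235.5 − 210)/2 = 12.75.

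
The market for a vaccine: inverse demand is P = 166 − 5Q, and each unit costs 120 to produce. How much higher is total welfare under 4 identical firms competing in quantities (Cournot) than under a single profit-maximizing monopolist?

TS rises by 44.436

Monopoly sets MR = MC: 166 − 10Q = 120 ⇒ Q = 4.6, P = 166 − 5·4.6 = 143.
CS = ½·(166 − 143)·4.6 = 52.9; PS = (143 − 120)·4.6 = 105.8; TS = 158.7.
Cournot with 4 identical firms: the symmetric best-response condition is 166 − 25q = 120. Each firm produces q = 1.84, total output Q = 7.36, price P = 129.2.
CS = ½·(166 − 129.2)·7.36 = 135.424; PS = (129.2 − 120)·7.36 = 67.712; TS = 203.136.
Change in total welfare: 203.136 − 158.7 = 44.436.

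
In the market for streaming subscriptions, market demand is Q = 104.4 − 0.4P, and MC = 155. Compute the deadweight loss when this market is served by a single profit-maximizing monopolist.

DWL = 561.8

Inverting demand: P = 261 − 2.5Q.
Competitive firms price at marginal cost: P = 155, giving Q = 42.4.
A monopolist chooses Q where MR = MC. MR = 261 − 5Q; setting this equal to 155 gives Q = 21.2 and P = 208.
DWL is the triangle between Q = 21.2 and Q = 42.4: ½·(42.4 − 21.2)·(208 − 155) = 561.8.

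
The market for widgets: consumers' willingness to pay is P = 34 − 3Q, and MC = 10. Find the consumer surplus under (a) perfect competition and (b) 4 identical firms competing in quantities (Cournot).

Perfect competition: P = MC = 10, so 34 − 3Q = 10 and Q = 8.
CS = ½·(34 − 10)·8 = 96.
In a 4-firm Cournot equilibrium, symmetry and the first-order condition give q = (34 − 10)/(15) = 1.6. So Q = 6.4 and P = 14.8.
CS = ½·(34 − 14.8)·6.4 = 61.44.

Competition: CS = 96; Cournot: CS = 61.44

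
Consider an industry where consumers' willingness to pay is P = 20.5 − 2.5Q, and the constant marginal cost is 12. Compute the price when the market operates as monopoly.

P = 16.25

Monopoly sets MR = MC: 20.5 − 5Q = 12 ⇒ Q = 1.7, P = 20.5 − 2.5·1.7 = 16.25.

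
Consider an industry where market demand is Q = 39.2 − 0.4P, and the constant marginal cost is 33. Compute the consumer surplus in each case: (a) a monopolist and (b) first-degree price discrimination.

Monopoly: CS = 211.25; Perfect PD: CS = 0

Inverting demand: P = 98 − 2.5Q.
The monopolist equates marginal revenue to marginal cost: 98 − 5Q = 33, so Q = 13. From demand, P = 65.5.
CS = ½·(98 − 65.5)·13 = 211.25.
With perfect price discrimination, output is the efficient level Q = 26 (where demand meets MC), but every buyer pays their willingness to pay: CS = 0 and PS = total surplus.
CS = 0.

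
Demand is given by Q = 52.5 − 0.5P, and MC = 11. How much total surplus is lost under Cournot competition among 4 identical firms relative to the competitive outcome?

Inverting demand: P = 105 − 2Q.
Competitive firms price at marginal cost: P = 11, giving Q = 47.
In a 4-firm Cournot equilibrium, symmetry and the first-order condition give q = (105 − 11)/(10) = 9.4. So Q = 37.6 and P = 29.8.
DWL is the triangle between Q = 37.6 and Q = 47: ½·(47 − 37.6)·(29.8 − 11) = 88.36.

DWL = 88.36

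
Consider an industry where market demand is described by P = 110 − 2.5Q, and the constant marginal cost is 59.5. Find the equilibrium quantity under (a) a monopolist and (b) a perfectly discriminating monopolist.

Monopoly: Q = 10.1; Perfect PD: Q = 20.2

The monopolist equates marginal revenue to marginal cost: 110 − 5Q = 59.5, so Q = 10.1. From demand, P = 84.75.
With perfect price discrimination, output is the efficient level Q = 20.2 (where demand meets MC), but every buyer pays their willingness to pay: CS = 0 and PS = total surplus.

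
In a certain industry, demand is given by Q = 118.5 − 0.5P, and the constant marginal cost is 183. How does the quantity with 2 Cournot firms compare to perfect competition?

Inverting demand: P = 237 − 2Q.
With 2 symmetric Cournot firms, each firm's FOC gives 237 − 6q = 183, so q = 9, Q = 2·9 = 18, and P = 201.
Under competition P = MC = 183, so Q = (237 − 183)/2 = 27.

Cournot: Q = 18; Competition: Q = 27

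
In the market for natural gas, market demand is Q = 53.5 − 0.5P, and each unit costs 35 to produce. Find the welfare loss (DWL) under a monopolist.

Inverting demand: P = 107 − 2Q.
Competitive firms price at marginal cost: P = 35, giving Q = 36.
The monopolist equates marginal revenue to marginal cost: 107 − 4Q = 35, so Q = 18. From demand, P = 71.
DWL is the triangle between Q = 18 and Q = 36: ½·(36 − 18)·(71 − 35) = 324.

DWL = 324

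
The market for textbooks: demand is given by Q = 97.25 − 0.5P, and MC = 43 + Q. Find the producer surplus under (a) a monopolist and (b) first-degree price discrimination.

Inverting demand: P = 194.5 − 2Q.
The monopolist equates marginal revenue to marginal cost: 194.5 − 4Q = 43 + Q, so Q = 30.3. From demand, P = 133.9.
PS = P·Q − VC(Q) = 133.9·30.3 − (43·30.3 + ½·1·30.3²) = 2295.225.
A perfectly discriminating monopolist sells every unit with P(Q) ≥ MC(Q), so output equals the competitive quantity Q = 50.5. Each buyer pays their reservation price, so CS = 0 and the firm captures all surplus.
PS = ½·(194.5 − 43)·50.5 = 3825.375.

Monopoly: PS = 2295.225; Perfect PD: PS = 3825.375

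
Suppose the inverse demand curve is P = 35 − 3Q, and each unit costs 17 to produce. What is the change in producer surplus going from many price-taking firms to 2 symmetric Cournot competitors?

Under competition P = MC = 17, so Q = (35 − 17)/3 = 6.
PS = (17 − 17)·6 = 0.
Cournot with 2 identical firms: the symmetric best-response condition is 35 − 9q = 17. Each firm produces q = 2, total output Q = 4, price P = 23.
PS = (23 − 17)·4 = 24.
Change in producer surplus: 24 − 0 = 24.

Producer surplus rises by 24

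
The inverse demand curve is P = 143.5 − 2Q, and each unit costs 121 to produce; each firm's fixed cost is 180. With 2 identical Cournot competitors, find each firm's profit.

Cournot with 2 identical firms: the symmetric best-response condition is 143.5 − 6q = 121. Each firm produces q = 3.75, total output Q = 7.5, price P = 128.5.
Each firm's profit = (128.5 − 121)·3.75 − 180 = −151.875.

π_i = −151.875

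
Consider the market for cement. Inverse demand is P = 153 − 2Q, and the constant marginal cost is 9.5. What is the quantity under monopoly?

The monopolist equates marginal revenue to marginal cost: 153 − 4Q = 9.5, so Q = 35.875. From demand, P = 81.25.

Q = 35.875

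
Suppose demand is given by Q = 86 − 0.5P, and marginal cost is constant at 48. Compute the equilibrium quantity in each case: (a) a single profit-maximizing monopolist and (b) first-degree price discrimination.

Inverting demand: P = 172 − 2Q.
Monopoly sets MR = MC: 172 − 4Q = 48 ⇒ Q = 31, P = 172 − 2·31 = 110.
Under first-degree price discrimination the firm charges each unit its demand price and produces up to where P = MC, i.e. Q = 62. Consumer surplus is zero; producer surplus equals total surplus.

Monopoly: Q = 31; Perfect PD: Q = 62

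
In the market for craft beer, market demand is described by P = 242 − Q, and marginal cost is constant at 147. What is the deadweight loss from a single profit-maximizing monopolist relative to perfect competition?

Under competition P = MC = 147, so Q = (242 − 147)/1 = 95.
The monopolist equates marginal revenue to marginal cost: 242 − 2Q = 147, so Q = 47.5. From demand, P = 194.5.
DWL is the triangle between Q = 47.5 and Q = 95: ½·(95 − 47.5)·(194.5 − 147) = 1128.125.

DWL = 1128.125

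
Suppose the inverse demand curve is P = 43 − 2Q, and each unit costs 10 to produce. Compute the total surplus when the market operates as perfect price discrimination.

With perfect price discrimination, output is the efficient level Q = 16.5 (where demand meets MC), but every buyer pays their willingness to pay: CS = 0 and PS = total surplus.
TS = 272.25 (equal to competitive TS).

TS = 272.25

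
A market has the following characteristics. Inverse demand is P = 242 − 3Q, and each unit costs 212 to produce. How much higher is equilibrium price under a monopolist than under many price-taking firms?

Equilibrium price rises by 15

Perfect competition: P = MC = 212, so 242 − 3Q = 212 and Q = 10.
The monopolist equates marginal revenue to marginal cost: 242 − 6Q = 212, so Q = 5. From demand, P = 227.
Change in equilibrium price: 227 − 212 = 15.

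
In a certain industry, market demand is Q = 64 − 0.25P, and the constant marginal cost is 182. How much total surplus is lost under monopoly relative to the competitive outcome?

Inverting demand: P = 256 − 4Q.
Perfect competition: P = MC = 182, so 256 − 4Q = 182 and Q = 18.5.
A monopolist chooses Q where MR = MC. MR = 256 − 8Q; setting this equal to 182 gives Q = 9.25 and P = 219.
DWL is the triangle between Q = 9.25 and Q = 18.5: ½·(18.5 − 9.25)·(219 − 182) = 171.125.

DWL = 171.125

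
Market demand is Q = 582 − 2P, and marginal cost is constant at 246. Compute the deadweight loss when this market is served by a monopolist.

Inverting demand: P = 291 − 0.5Q.
Competitive firms price at marginal cost: P = 246, giving Q = 90.
Monopoly sets MR = MC: 291 − Q = 246 ⇒ Q = 45, P = 291 − 0.5·45 = 268.5.
DWL is the triangle between Q = 45 and Q = 90: ½·(90 − 45)·(268.5 − 246) = 506.25.

DWL = 506.25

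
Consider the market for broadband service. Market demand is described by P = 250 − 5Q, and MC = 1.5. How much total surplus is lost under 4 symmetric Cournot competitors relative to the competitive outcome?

Under competition P = MC = 1.5, so Q = (250 − 1.5)/5 = 49.7.
With 4 symmetric Cournot firms, each firm's FOC gives 250 − 25q = 1.5, so q = 9.94, Q = 4·9.94 = 39.76, and P = 51.2.
DWL is the triangle between Q = 39.76 and Q = 49.7: ½·(49.7 − 39.76)·(51.2 − 1.5) = 247.009.

DWL = 247.009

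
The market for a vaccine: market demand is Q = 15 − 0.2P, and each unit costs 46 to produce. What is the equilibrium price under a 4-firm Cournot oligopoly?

P = 51.8

Inverting demand: P = 75 − 5Q.
In a 4-firm Cournot equilibrium, symmetry and the first-order condition give q = (75 − 46)/(25) = 1.16. So Q = 4.64 and P = 51.8.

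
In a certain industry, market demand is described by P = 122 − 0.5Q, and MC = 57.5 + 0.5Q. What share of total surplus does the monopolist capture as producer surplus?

PS/TS = 0.75

Monopoly sets MR = MC: 122 − Q = 57.5 + 0.5Q ⇒ Q = 43, P = 122 − 0.5·43 = 100.5.
CS = ½·(122 − 100.5)·43 = 462.25.
PS = P·Q − VC(Q) = 100.5·43 − (57.5·43 + ½·0.5·43²) = 1386.75.
Share captured = PS/TS = 1386.75/1849 = 0.75.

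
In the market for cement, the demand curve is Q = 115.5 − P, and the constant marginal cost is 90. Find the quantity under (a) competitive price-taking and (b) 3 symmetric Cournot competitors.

Competition: Q = 25.5; Cournot: Q = 19.125

Inverting demand: P = 115.5 − Q.
Under competition P = MC = 90, so Q = (115.5 − 90)/1 = 25.5.
In a 3-firm Cournot equilibrium, symmetry and the first-order condition give q = (115.5 − 90)/(4) = 6.375. So Q = 19.125 and P = 96.375.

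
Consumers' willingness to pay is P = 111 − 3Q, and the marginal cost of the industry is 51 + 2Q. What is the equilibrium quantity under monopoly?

Q = 7.5

Monopoly sets MR = MC: 111 − 6Q = 51 + 2Q ⇒ Q = 7.5, P = 111 − 3·7.5 = 88.5.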